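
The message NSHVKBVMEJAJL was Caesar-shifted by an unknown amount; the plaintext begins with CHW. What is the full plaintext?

From the crib: N(13)−C(2)=11, so the shift is 11.
Subtract 11 from each ciphertext letter:
N(13): 13−11=2 → C
S(18): 18−11=7 → H
H(7): 7−11=-4≡22 → W
V(21): 21−11=10 → K
K(10): 10−11=-1≡25 → Z
B(1): 1−11=-10≡16 → Q
V(21): 21−11=10 → K
M(12): 12−11=1 → B
E(4): 4−11=-7≡19 → T
J(9): 9−11=-2≡24 → Y
A(0): 0−11=-11≡15 → P
J(9): 9−11=-2≡24 → Y
L(11): 11−11=0 → A

CHWKZQKBTYPYA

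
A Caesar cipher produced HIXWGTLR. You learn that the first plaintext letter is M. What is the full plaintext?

From the crib: H(7)−M(12)=-5≡21, so the shift is 21.
Subtract 21 from each ciphertext letter:
H(7): 7−21=-14≡12 → M
I(8): 8−21=-13≡13 → N
X(23): 23−21=2 → C
W(22): 22−21=1 → B
G(6): 6−21=-15≡11 → L
T(19): 19−21=-2≡24 → Y
L(11): 11−21=-10≡16 → Q
R(17): 17−21=-4≡22 → W

MNCBLYQW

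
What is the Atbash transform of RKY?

IPB

R(17) → I(8)
K(10) → P(15)
Y(24) → B(1)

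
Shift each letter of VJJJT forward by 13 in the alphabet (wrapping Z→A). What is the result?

V(21): 21+13=34≡8 → I
J(9): 9+13=22 → W
J(9): 9+13=22 → W
J(9): 9+13=22 → W
T(19): 19+13=32≡6 → G

IWWWG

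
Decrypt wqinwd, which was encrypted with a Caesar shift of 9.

nhzenu

w(22): 22−9=13 → n
q(16): 16−9=7 → h
i(8): 8−9=-1≡25 → z
n(13): 13−9=4 → e
w(22): 22−9=13 → n
d(3): 3−9=-6≡20 → u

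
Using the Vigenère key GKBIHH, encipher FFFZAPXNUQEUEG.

Repeat the key across the message: GKBIHHGKBIHHGK
F(5)+G(6): 11 → L
F(5)+K(10): 15 → P
F(5)+B(1): 6 → G
Z(25)+I(8): 33≡7 → H
A(0)+H(7): 7 → H
P(15)+H(7): 22 → W
X(23)+G(6): 29≡3 → D
N(13)+K(10): 23 → X
U(20)+B(1): 21 → V
Q(16)+I(8): 24 → Y
E(4)+H(7): 11 → L
U(20)+H(7): 27≡1 → B
E(4)+G(6): 10 → K
G(6)+K(10): 16 → Q

LPGHHWDXVYLBKQ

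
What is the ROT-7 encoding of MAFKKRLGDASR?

THMRRYSNKHZY

M(12): 12+7=19 → T
A(0): 0+7=7 → H
F(5): 5+7=12 → M
K(10): 10+7=17 → R
K(10): 10+7=17 → R
R(17): 17+7=24 → Y
L(11): 11+7=18 → S
G(6): 6+7=13 → N
D(3): 3+7=10 → K
A(0): 0+7=7 → H
S(18): 18+7=25 → Z
R(17): 17+7=24 → Y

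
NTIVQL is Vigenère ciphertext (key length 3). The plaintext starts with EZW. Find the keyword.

Subtract each crib letter from the matching ciphertext letter (mod 26):
N(13)−E(4)=9 → J
T(19)−Z(25)=-6≡20 → U
I(8)−W(22)=-14≡12 → M

JUM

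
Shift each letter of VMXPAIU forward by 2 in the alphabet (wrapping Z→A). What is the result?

V(21): 21+2=23 → X
M(12): 12+2=14 → O
X(23): 23+2=25 → Z
P(15): 15+2=17 → R
A(0): 0+2=2 → C
I(8): 8+2=10 → K
U(20): 20+2=22 → W

XOZRCKW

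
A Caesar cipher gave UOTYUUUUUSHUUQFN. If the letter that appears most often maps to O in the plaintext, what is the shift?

6

The most frequent ciphertext letter is U (appears 8 times).
U is position 20; O is position 14.
Shift = 6.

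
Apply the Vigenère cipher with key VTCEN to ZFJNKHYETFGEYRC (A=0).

Repeat the key across the message: VTCENVTCENVTCEN
Z(25)+V(21): 46≡20 → U
F(5)+T(19): 24 → Y
J(9)+C(2): 11 → L
N(13)+E(4): 17 → R
K(10)+N(13): 23 → X
H(7)+V(21): 28≡2 → C
Y(24)+T(19): 43≡17 → R
E(4)+C(2): 6 → G
T(19)+E(4): 23 → X
F(5)+N(13): 18 → S
G(6)+V(21): 27≡1 → B
E(4)+T(19): 23 → X
Y(24)+C(2): 26≡0 → A
R(17)+E(4): 21 → V
C(2)+N(13): 15 → P

UYLRXCRGXSBXAVP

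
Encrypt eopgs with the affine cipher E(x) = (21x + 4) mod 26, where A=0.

e(4): 21·4+4=88≡10 → k
o(14): 21·14+4=298≡12 → m
p(15): 21·15+4=319≡7 → h
g(6): 21·6+4=130≡0 → a
s(18): 21·18+4=382≡18 → s

kmhas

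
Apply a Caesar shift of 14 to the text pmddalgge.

p(15): 15+14=29≡3 → d
m(12): 12+14=26≡0 → a
d(3): 3+14=17 → r
d(3): 3+14=17 → r
a(0): 0+14=14 → o
l(11): 11+14=25 → z
g(6): 6+14=20 → u
g(6): 6+14=20 → u
e(4): 4+14=18 → s

darrozuus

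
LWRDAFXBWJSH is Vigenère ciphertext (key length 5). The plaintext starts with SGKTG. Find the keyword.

TQHKU

Subtract each crib letter from the matching ciphertext letter (mod 26):
L(11)−S(18)=-7≡19 → T
W(22)−G(6)=16 → Q
R(17)−K(10)=7 → H
D(3)−T(19)=-16≡10 → K
A(0)−G(6)=-6≡20 → U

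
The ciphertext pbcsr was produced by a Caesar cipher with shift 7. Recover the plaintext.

iuvlk

p(15): 15−7=8 → i
b(1): 1−7=-6≡20 → u
c(2): 2−7=-5≡21 → v
s(18): 18−7=11 → l
r(17): 17−7=10 → k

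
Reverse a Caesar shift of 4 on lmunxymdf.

l(11): 11−4=7 → h
m(12): 12−4=8 → i
u(20): 20−4=16 → q
n(13): 13−4=9 → j
x(23): 23−4=19 → t
y(24): 24−4=20 → u
m(12): 12−4=8 → i
d(3): 3−4=-1≡25 → z
f(5): 5−4=1 → b

hiqjtuizb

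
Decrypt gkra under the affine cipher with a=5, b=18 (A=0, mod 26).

iofm

The inverse of 5 mod 26 is 21, since 5·21=105≡1. Apply D(y)=21·(y−18) mod 26:
g(6): 21·(6−18)=-252≡8 → i
k(10): 21·(10−18)=-168≡14 → o
r(17): 21·(17−18)=-21≡5 → f
a(0): 21·(0−18)=-378≡12 → m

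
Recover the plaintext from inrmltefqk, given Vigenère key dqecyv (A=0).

fxnknybpmi

Repeat the key across the ciphertext: dqecyvdqec
i(8)−d(3): 5 → f
n(13)−q(16): -3≡23 → x
r(17)−e(4): 13 → n
m(12)−c(2): 10 → k
l(11)−y(24): -13≡13 → n
t(19)−v(21): -2≡24 → y
e(4)−d(3): 1 → b
f(5)−q(16): -11≡15 → p
q(16)−e(4): 12 → m
k(10)−c(2): 8 → i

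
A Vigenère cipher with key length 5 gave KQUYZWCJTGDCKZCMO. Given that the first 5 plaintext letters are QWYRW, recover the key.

Subtract each crib letter from the matching ciphertext letter (mod 26):
K(10)−Q(16)=-6≡20 → U
Q(16)−W(22)=-6≡20 → U
U(20)−Y(24)=-4≡22 → W
Y(24)−R(17)=7 → H
Z(25)−W(22)=3 → D

UUWHD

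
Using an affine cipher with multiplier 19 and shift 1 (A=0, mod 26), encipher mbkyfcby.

m(12): 19·12+1=229≡21 → v
b(1): 19·1+1=20 → u
k(10): 19·10+1=191≡9 → j
y(24): 19·24+1=457≡15 → p
f(5): 19·5+1=96≡18 → s
c(2): 19·2+1=39≡13 → n
b(1): 19·1+1=20 → u
y(24): 19·24+1=457≡15 → p

vujpsnup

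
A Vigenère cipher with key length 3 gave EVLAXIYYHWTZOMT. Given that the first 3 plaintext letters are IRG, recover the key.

Subtract each crib letter from the matching ciphertext letter (mod 26):
E(4)−I(8)=-4≡22 → W
V(21)−R(17)=4 → E
L(11)−G(6)=5 → F

WEF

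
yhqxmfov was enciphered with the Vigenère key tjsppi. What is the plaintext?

fyyixxvm

Repeat the key across the ciphertext: tjsppitj
y(24)−t(19): 5 → f
h(7)−j(9): -2≡24 → y
q(16)−s(18): -2≡24 → y
x(23)−p(15): 8 → i
m(12)−p(15): -3≡23 → x
f(5)−i(8): -3≡23 → x
o(14)−t(19): -5≡21 → v
v(21)−j(9): 12 → m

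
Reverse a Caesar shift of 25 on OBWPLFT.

O(14): 14−25=-11≡15 → P
B(1): 1−25=-24≡2 → C
W(22): 22−25=-3≡23 → X
P(15): 15−25=-10≡16 → Q
L(11): 11−25=-14≡12 → M
F(5): 5−25=-20≡6 → G
T(19): 19−25=-6≡20 → U

PCXQMGU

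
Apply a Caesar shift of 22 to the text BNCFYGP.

B(1): 1+22=23 → X
N(13): 13+22=35≡9 → J
C(2): 2+22=24 → Y
F(5): 5+22=27≡1 → B
Y(24): 24+22=46≡20 → U
G(6): 6+22=28≡2 → C
P(15): 15+22=37≡11 → L

XJYBUCL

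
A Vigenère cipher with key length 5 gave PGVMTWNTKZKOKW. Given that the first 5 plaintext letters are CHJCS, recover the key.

Subtract each crib letter from the matching ciphertext letter (mod 26):
P(15)−C(2)=13 → N
G(6)−H(7)=-1≡25 → Z
V(21)−J(9)=12 → M
M(12)−C(2)=10 → K
T(19)−S(18)=1 → B

NZMKB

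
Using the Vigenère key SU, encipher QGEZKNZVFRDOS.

IAWTCHRPXLVIK

Repeat the key across the message: SUSUSUSUSUSUS
Q(16)+S(18): 34≡8 → I
G(6)+U(20): 26≡0 → A
E(4)+S(18): 22 → W
Z(25)+U(20): 45≡19 → T
K(10)+S(18): 28≡2 → C
N(13)+U(20): 33≡7 → H
Z(25)+S(18): 43≡17 → R
V(21)+U(20): 41≡15 → P
F(5)+S(18): 23 → X
R(17)+U(20): 37≡11 → L
D(3)+S(18): 21 → V
O(14)+U(20): 34≡8 → I
S(18)+S(18): 36≡10 → K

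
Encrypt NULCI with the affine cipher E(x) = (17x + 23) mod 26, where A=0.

N(13): 17·13+23=244≡10 → K
U(20): 17·20+23=363≡25 → Z
L(11): 17·11+23=210≡2 → C
C(2): 17·2+23=57≡5 → F
I(8): 17·8+23=159≡3 → D

KZCFD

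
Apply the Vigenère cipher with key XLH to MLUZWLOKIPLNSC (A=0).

Repeat the key across the message: XLHXLHXLHXLHXL
M(12)+X(23): 35≡9 → J
L(11)+L(11): 22 → W
U(20)+H(7): 27≡1 → B
Z(25)+X(23): 48≡22 → W
W(22)+L(11): 33≡7 → H
L(11)+H(7): 18 → S
O(14)+X(23): 37≡11 → L
K(10)+L(11): 21 → V
I(8)+H(7): 15 → P
P(15)+X(23): 38≡12 → M
L(11)+L(11): 22 → W
N(13)+H(7): 20 → U
S(18)+X(23): 41≡15 → P
C(2)+L(11): 13 → N

JWBWHSLVPMWUPN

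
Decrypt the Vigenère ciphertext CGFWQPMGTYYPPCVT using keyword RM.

Repeat the key across the ciphertext: RMRMRMRMRMRMRMRM
C(2)−R(17): -15≡11 → L
G(6)−M(12): -6≡20 → U
F(5)−R(17): -12≡14 → O
W(22)−M(12): 10 → K
Q(16)−R(17): -1≡25 → Z
P(15)−M(12): 3 → D
M(12)−R(17): -5≡21 → V
G(6)−M(12): -6≡20 → U
T(19)−R(17): 2 → C
Y(24)−M(12): 12 → M
Y(24)−R(17): 7 → H
P(15)−M(12): 3 → D
P(15)−R(17): -2≡24 → Y
C(2)−M(12): -10≡16 → Q
V(21)−R(17): 4 → E
T(19)−M(12): 7 → H

LUOKZDVUCMHDYQEH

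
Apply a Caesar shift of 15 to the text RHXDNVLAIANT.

R(17): 17+15=32≡6 → G
H(7): 7+15=22 → W
X(23): 23+15=38≡12 → M
D(3): 3+15=18 → S
N(13): 13+15=28≡2 → C
V(21): 21+15=36≡10 → K
L(11): 11+15=26≡0 → A
A(0): 0+15=15 → P
I(8): 8+15=23 → X
A(0): 0+15=15 → P
N(13): 13+15=28≡2 → C
T(19): 19+15=34≡8 → I

GWMSCKAPXPCI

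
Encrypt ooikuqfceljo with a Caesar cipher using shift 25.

nnhjtpebdkin

o(14): 14+25=39≡13 → n
o(14): 14+25=39≡13 → n
i(8): 8+25=33≡7 → h
k(10): 10+25=35≡9 → j
u(20): 20+25=45≡19 → t
q(16): 16+25=41≡15 → p
f(5): 5+25=30≡4 → e
c(2): 2+25=27≡1 → b
e(4): 4+25=29≡3 → d
l(11): 11+25=36≡10 → k
j(9): 9+25=34≡8 → i
o(14): 14+25=39≡13 → n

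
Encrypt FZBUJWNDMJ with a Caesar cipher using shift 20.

ZTVODQHXGD

F(5): 5+20=25 → Z
Z(25): 25+20=45≡19 → T
B(1): 1+20=21 → V
U(20): 20+20=40≡14 → O
J(9): 9+20=29≡3 → D
W(22): 22+20=42≡16 → Q
N(13): 13+20=33≡7 → H
D(3): 3+20=23 → X
M(12): 12+20=32≡6 → G
J(9): 9+20=29≡3 → D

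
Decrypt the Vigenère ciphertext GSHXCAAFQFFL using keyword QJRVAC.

QJQCCYKWZKFJ

Repeat the key across the ciphertext: QJRVACQJRVAC
G(6)−Q(16): -10≡16 → Q
S(18)−J(9): 9 → J
H(7)−R(17): -10≡16 → Q
X(23)−V(21): 2 → C
C(2)−A(0): 2 → C
A(0)−C(2): -2≡24 → Y
A(0)−Q(16): -16≡10 → K
F(5)−J(9): -4≡22 → W
Q(16)−R(17): -1≡25 → Z
F(5)−V(21): -16≡10 → K
F(5)−A(0): 5 → F
L(11)−C(2): 9 → J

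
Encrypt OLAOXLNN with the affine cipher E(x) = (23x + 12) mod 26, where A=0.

O(14): 23·14+12=334≡22 → W
L(11): 23·11+12=265≡5 → F
A(0): 23·0+12=12 → M
O(14): 23·14+12=334≡22 → W
X(23): 23·23+12=541≡21 → V
L(11): 23·11+12=265≡5 → F
N(13): 23·13+12=311≡25 → Z
N(13): 23·13+12=311≡25 → Z

WFMWVFZZ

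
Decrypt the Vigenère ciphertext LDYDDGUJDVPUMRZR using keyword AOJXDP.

Repeat the key across the ciphertext: AOJXDPAOJXDPAOJX
L(11)−A(0): 11 → L
D(3)−O(14): -11≡15 → P
Y(24)−J(9): 15 → P
D(3)−X(23): -20≡6 → G
D(3)−D(3): 0 → A
G(6)−P(15): -9≡17 → R
U(20)−A(0): 20 → U
J(9)−O(14): -5≡21 → V
D(3)−J(9): -6≡20 → U
V(21)−X(23): -2≡24 → Y
P(15)−D(3): 12 → M
U(20)−P(15): 5 → F
M(12)−A(0): 12 → M
R(17)−O(14): 3 → D
Z(25)−J(9): 16 → Q
R(17)−X(23): -6≡20 → U

LPPGARUVUYMFMDQU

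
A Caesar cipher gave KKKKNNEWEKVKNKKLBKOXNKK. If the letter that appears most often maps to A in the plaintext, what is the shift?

10

The most frequent ciphertext letter is K (appears 11 times).
K is position 10; A is position 0.
Shift = 10.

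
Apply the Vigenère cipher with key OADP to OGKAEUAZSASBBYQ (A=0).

CGNPSUDOGAVQPYT

Repeat the key across the message: OADPOADPOADPOAD
O(14)+O(14): 28≡2 → C
G(6)+A(0): 6 → G
K(10)+D(3): 13 → N
A(0)+P(15): 15 → P
E(4)+O(14): 18 → S
U(20)+A(0): 20 → U
A(0)+D(3): 3 → D
Z(25)+P(15): 40≡14 → O
S(18)+O(14): 32≡6 → G
A(0)+A(0): 0 → A
S(18)+D(3): 21 → V
B(1)+P(15): 16 → Q
B(1)+O(14): 15 → P
Y(24)+A(0): 24 → Y
Q(16)+D(3): 19 → T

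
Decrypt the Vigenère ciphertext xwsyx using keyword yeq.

zscat

Repeat the key across the ciphertext: yeqye
x(23)−y(24): -1≡25 → z
w(22)−e(4): 18 → s
s(18)−q(16): 2 → c
y(24)−y(24): 0 → a
x(23)−e(4): 19 → t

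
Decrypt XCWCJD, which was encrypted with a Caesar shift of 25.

X(23): 23−25=-2≡24 → Y
C(2): 2−25=-23≡3 → D
W(22): 22−25=-3≡23 → X
C(2): 2−25=-23≡3 → D
J(9): 9−25=-16≡10 → K
D(3): 3−25=-22≡4 → E

YDXDKE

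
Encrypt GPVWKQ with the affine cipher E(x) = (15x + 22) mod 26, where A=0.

INZOQC

G(6): 15·6+22=112≡8 → I
P(15): 15·15+22=247≡13 → N
V(21): 15·21+22=337≡25 → Z
W(22): 15·22+22=352≡14 → O
K(10): 15·10+22=172≡16 → Q
Q(16): 15·16+22=262≡2 → C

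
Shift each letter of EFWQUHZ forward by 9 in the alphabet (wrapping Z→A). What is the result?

E(4): 4+9=13 → N
F(5): 5+9=14 → O
W(22): 22+9=31≡5 → F
Q(16): 16+9=25 → Z
U(20): 20+9=29≡3 → D
H(7): 7+9=16 → Q
Z(25): 25+9=34≡8 → I

NOFZDQI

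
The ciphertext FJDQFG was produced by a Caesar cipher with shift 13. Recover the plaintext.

F(5): 5−13=-8≡18 → S
J(9): 9−13=-4≡22 → W
D(3): 3−13=-10≡16 → Q
Q(16): 16−13=3 → D
F(5): 5−13=-8≡18 → S
G(6): 6−13=-7≡19 → T

SWQDST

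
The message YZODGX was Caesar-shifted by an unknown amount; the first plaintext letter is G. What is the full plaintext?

GHWLOF

From the crib: Y(24)−G(6)=18, so the shift is 18.
Subtract 18 from each ciphertext letter:
Y(24): 24−18=6 → G
Z(25): 25−18=7 → H
O(14): 14−18=-4≡22 → W
D(3): 3−18=-15≡11 → L
G(6): 6−18=-12≡14 → O
X(23): 23−18=5 → F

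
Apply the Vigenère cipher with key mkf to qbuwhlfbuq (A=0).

Repeat the key across the message: mkfmkfmkfm
q(16)+m(12): 28≡2 → c
b(1)+k(10): 11 → l
u(20)+f(5): 25 → z
w(22)+m(12): 34≡8 → i
h(7)+k(10): 17 → r
l(11)+f(5): 16 → q
f(5)+m(12): 17 → r
b(1)+k(10): 11 → l
u(20)+f(5): 25 → z
q(16)+m(12): 28≡2 → c

clzirqrlzc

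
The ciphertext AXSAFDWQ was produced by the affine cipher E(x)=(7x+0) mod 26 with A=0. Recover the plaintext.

AHKAXTSG

The inverse of 7 mod 26 is 15, since 7·15=105≡1. Apply D(y)=15·(y−0) mod 26:
A(0): 15·(0−0)=0 → A
X(23): 15·(23−0)=345≡7 → H
S(18): 15·(18−0)=270≡10 → K
A(0): 15·(0−0)=0 → A
F(5): 15·(5−0)=75≡23 → X
D(3): 15·(3−0)=45≡19 → T
W(22): 15·(22−0)=330≡18 → S
Q(16): 15·(16−0)=240≡6 → G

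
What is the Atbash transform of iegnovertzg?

i(8) → r(17)
e(4) → v(21)
g(6) → t(19)
n(13) → m(12)
o(14) → l(11)
v(21) → e(4)
e(4) → v(21)
r(17) → i(8)
t(19) → g(6)
z(25) → a(0)
g(6) → t(19)

rvtmlevigat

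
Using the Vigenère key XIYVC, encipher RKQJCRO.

OSOEEOW

Repeat the key across the message: XIYVCXI
R(17)+X(23): 40≡14 → O
K(10)+I(8): 18 → S
Q(16)+Y(24): 40≡14 → O
J(9)+V(21): 30≡4 → E
C(2)+C(2): 4 → E
R(17)+X(23): 40≡14 → O
O(14)+I(8): 22 → W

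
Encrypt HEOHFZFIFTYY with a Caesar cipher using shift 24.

H(7): 7+24=31≡5 → F
E(4): 4+24=28≡2 → C
O(14): 14+24=38≡12 → M
H(7): 7+24=31≡5 → F
F(5): 5+24=29≡3 → D
Z(25): 25+24=49≡23 → X
F(5): 5+24=29≡3 → D
I(8): 8+24=32≡6 → G
F(5): 5+24=29≡3 → D
T(19): 19+24=43≡17 → R
Y(24): 24+24=48≡22 → W
Y(24): 24+24=48≡22 → W

FCMFDXDGDRWW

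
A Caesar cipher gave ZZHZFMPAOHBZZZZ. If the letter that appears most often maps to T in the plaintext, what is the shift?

6

The most frequent ciphertext letter is Z (appears 7 times).
Z is position 25; T is position 19.
Shift = 6.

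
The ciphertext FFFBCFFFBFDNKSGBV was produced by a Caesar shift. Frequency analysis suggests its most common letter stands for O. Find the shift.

17

The most frequent ciphertext letter is F (appears 7 times).
F is position 5; O is position 14.
Shift = -9≡17.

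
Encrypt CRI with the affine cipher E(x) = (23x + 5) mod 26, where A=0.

C(2): 23·2+5=51≡25 → Z
R(17): 23·17+5=396≡6 → G
I(8): 23·8+5=189≡7 → H

ZGH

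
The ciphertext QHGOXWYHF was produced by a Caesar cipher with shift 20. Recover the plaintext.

WNMUDCENL

Q(16): 16−20=-4≡22 → W
H(7): 7−20=-13≡13 → N
G(6): 6−20=-14≡12 → M
O(14): 14−20=-6≡20 → U
X(23): 23−20=3 → D
W(22): 22−20=2 → C
Y(24): 24−20=4 → E
H(7): 7−20=-13≡13 → N
F(5): 5−20=-15≡11 → L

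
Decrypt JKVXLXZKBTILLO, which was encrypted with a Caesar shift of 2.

J(9): 9−2=7 → H
K(10): 10−2=8 → I
V(21): 21−2=19 → T
X(23): 23−2=21 → V
L(11): 11−2=9 → J
X(23): 23−2=21 → V
Z(25): 25−2=23 → X
K(10): 10−2=8 → I
B(1): 1−2=-1≡25 → Z
T(19): 19−2=17 → R
I(8): 8−2=6 → G
L(11): 11−2=9 → J
L(11): 11−2=9 → J
O(14): 14−2=12 → M

HITVJVXIZRGJJM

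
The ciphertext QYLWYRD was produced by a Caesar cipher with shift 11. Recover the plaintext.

Q(16): 16−11=5 → F
Y(24): 24−11=13 → N
L(11): 11−11=0 → A
W(22): 22−11=11 → L
Y(24): 24−11=13 → N
R(17): 17−11=6 → G
D(3): 3−11=-8≡18 → S

FNALNGS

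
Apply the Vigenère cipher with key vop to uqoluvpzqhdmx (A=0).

Repeat the key across the message: vopvopvopvopv
u(20)+v(21): 41≡15 → p
q(16)+o(14): 30≡4 → e
o(14)+p(15): 29≡3 → d
l(11)+v(21): 32≡6 → g
u(20)+o(14): 34≡8 → i
v(21)+p(15): 36≡10 → k
p(15)+v(21): 36≡10 → k
z(25)+o(14): 39≡13 → n
q(16)+p(15): 31≡5 → f
h(7)+v(21): 28≡2 → c
d(3)+o(14): 17 → r
m(12)+p(15): 27≡1 → b
x(23)+v(21): 44≡18 → s

pedgikknfcrbs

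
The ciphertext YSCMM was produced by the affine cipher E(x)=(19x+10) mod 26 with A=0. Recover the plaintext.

The inverse of 19 mod 26 is 11, since 19·11=209≡1. Apply D(y)=11·(y−10) mod 26:
Y(24): 11·(24−10)=154≡24 → Y
S(18): 11·(18−10)=88≡10 → K
C(2): 11·(2−10)=-88≡16 → Q
M(12): 11·(12−10)=22 → W
M(12): 11·(12−10)=22 → W

YKQWW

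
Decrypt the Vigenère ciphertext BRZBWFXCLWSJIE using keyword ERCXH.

XAXEPBGAOPOSGH

Repeat the key across the ciphertext: ERCXHERCXHERCX
B(1)−E(4): -3≡23 → X
R(17)−R(17): 0 → A
Z(25)−C(2): 23 → X
B(1)−X(23): -22≡4 → E
W(22)−H(7): 15 → P
F(5)−E(4): 1 → B
X(23)−R(17): 6 → G
C(2)−C(2): 0 → A
L(11)−X(23): -12≡14 → O
W(22)−H(7): 15 → P
S(18)−E(4): 14 → O
J(9)−R(17): -8≡18 → S
I(8)−C(2): 6 → G
E(4)−X(23): -19≡7 → H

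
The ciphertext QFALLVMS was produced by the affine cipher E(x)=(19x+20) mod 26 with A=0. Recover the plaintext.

The inverse of 19 mod 26 is 11, since 19·11=209≡1. Apply D(y)=11·(y−20) mod 26:
Q(16): 11·(16−20)=-44≡8 → I
F(5): 11·(5−20)=-165≡17 → R
A(0): 11·(0−20)=-220≡14 → O
L(11): 11·(11−20)=-99≡5 → F
L(11): 11·(11−20)=-99≡5 → F
V(21): 11·(21−20)=11 → L
M(12): 11·(12−20)=-88≡16 → Q
S(18): 11·(18−20)=-22≡4 → E

IROFFLQE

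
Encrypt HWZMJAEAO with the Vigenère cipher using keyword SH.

Repeat the key across the message: SHSHSHSHS
H(7)+S(18): 25 → Z
W(22)+H(7): 29≡3 → D
Z(25)+S(18): 43≡17 → R
M(12)+H(7): 19 → T
J(9)+S(18): 27≡1 → B
A(0)+H(7): 7 → H
E(4)+S(18): 22 → W
A(0)+H(7): 7 → H
O(14)+S(18): 32≡6 → G

ZDRTBHWHG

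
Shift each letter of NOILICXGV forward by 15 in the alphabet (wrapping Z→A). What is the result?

CDXAXRMVK

N(13): 13+15=28≡2 → C
O(14): 14+15=29≡3 → D
I(8): 8+15=23 → X
L(11): 11+15=26≡0 → A
I(8): 8+15=23 → X
C(2): 2+15=17 → R
X(23): 23+15=38≡12 → M
G(6): 6+15=21 → V
V(21): 21+15=36≡10 → K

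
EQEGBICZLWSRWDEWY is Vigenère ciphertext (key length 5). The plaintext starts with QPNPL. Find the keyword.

Subtract each crib letter from the matching ciphertext letter (mod 26):
E(4)−Q(16)=-12≡14 → O
Q(16)−P(15)=1 → B
E(4)−N(13)=-9≡17 → R
G(6)−P(15)=-9≡17 → R
B(1)−L(11)=-10≡16 → Q

OBRRQ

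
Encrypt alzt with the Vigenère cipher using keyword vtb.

Repeat the key across the message: vtbv
a(0)+v(21): 21 → v
l(11)+t(19): 30≡4 → e
z(25)+b(1): 26≡0 → a
t(19)+v(21): 40≡14 → o

veao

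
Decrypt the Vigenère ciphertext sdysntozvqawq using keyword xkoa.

Repeat the key across the ciphertext: xkoaxkoaxkoax
s(18)−x(23): -5≡21 → v
d(3)−k(10): -7≡19 → t
y(24)−o(14): 10 → k
s(18)−a(0): 18 → s
n(13)−x(23): -10≡16 → q
t(19)−k(10): 9 → j
o(14)−o(14): 0 → a
z(25)−a(0): 25 → z
v(21)−x(23): -2≡24 → y
q(16)−k(10): 6 → g
a(0)−o(14): -14≡12 → m
w(22)−a(0): 22 → w
q(16)−x(23): -7≡19 → t

vtksqjazygmwt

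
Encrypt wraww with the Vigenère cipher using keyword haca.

Repeat the key across the message: hacah
w(22)+h(7): 29≡3 → d
r(17)+a(0): 17 → r
a(0)+c(2): 2 → c
w(22)+a(0): 22 → w
w(22)+h(7): 29≡3 → d

drcwd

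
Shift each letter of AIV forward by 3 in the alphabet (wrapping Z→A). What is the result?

DLY

A(0): 0+3=3 → D
I(8): 8+3=11 → L
V(21): 21+3=24 → Y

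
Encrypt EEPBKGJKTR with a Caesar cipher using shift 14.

E(4): 4+14=18 → S
E(4): 4+14=18 → S
P(15): 15+14=29≡3 → D
B(1): 1+14=15 → P
K(10): 10+14=24 → Y
G(6): 6+14=20 → U
J(9): 9+14=23 → X
K(10): 10+14=24 → Y
T(19): 19+14=33≡7 → H
R(17): 17+14=31≡5 → F

SSDPYUXYHF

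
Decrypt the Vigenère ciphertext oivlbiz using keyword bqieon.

Repeat the key across the ciphertext: bqieonb
o(14)−b(1): 13 → n
i(8)−q(16): -8≡18 → s
v(21)−i(8): 13 → n
l(11)−e(4): 7 → h
b(1)−o(14): -13≡13 → n
i(8)−n(13): -5≡21 → v
z(25)−b(1): 24 → y

nsnhnvy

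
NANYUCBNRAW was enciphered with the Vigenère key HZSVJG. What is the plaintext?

GBVDLWUOZFN

Repeat the key across the ciphertext: HZSVJGHZSVJ
N(13)−H(7): 6 → G
A(0)−Z(25): -25≡1 → B
N(13)−S(18): -5≡21 → V
Y(24)−V(21): 3 → D
U(20)−J(9): 11 → L
C(2)−G(6): -4≡22 → W
B(1)−H(7): -6≡20 → U
N(13)−Z(25): -12≡14 → O
R(17)−S(18): -1≡25 → Z
A(0)−V(21): -21≡5 → F
W(22)−J(9): 13 → N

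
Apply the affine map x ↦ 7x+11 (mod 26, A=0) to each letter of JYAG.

J(9): 7·9+11=74≡22 → W
Y(24): 7·24+11=179≡23 → X
A(0): 7·0+11=11 → L
G(6): 7·6+11=53≡1 → B

WXLB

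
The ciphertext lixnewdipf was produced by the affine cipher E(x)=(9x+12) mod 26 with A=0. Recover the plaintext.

xohdcezojf

The inverse of 9 mod 26 is 3, since 9·3=27≡1. Apply D(y)=3·(y−12) mod 26:
l(11): 3·(11−12)=-3≡23 → x
i(8): 3·(8−12)=-12≡14 → o
x(23): 3·(23−12)=33≡7 → h
n(13): 3·(13−12)=3 → d
e(4): 3·(4−12)=-24≡2 → c
w(22): 3·(22−12)=30≡4 → e
d(3): 3·(3−12)=-27≡25 → z
i(8): 3·(8−12)=-12≡14 → o
p(15): 3·(15−12)=9 → j
f(5): 3·(5−12)=-21≡5 → f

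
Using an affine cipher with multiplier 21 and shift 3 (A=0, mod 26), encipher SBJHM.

RYKUV

S(18): 21·18+3=381≡17 → R
B(1): 21·1+3=24 → Y
J(9): 21·9+3=192≡10 → K
H(7): 21·7+3=150≡20 → U
M(12): 21·12+3=255≡21 → V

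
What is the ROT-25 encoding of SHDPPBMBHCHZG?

S(18): 18+25=43≡17 → R
H(7): 7+25=32≡6 → G
D(3): 3+25=28≡2 → C
P(15): 15+25=40≡14 → O
P(15): 15+25=40≡14 → O
B(1): 1+25=26≡0 → A
M(12): 12+25=37≡11 → L
B(1): 1+25=26≡0 → A
H(7): 7+25=32≡6 → G
C(2): 2+25=27≡1 → B
H(7): 7+25=32≡6 → G
Z(25): 25+25=50≡24 → Y
G(6): 6+25=31≡5 → F

RGCOOALAGBGYF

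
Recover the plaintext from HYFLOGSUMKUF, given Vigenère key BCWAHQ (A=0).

Repeat the key across the ciphertext: BCWAHQBCWAHQ
H(7)−B(1): 6 → G
Y(24)−C(2): 22 → W
F(5)−W(22): -17≡9 → J
L(11)−A(0): 11 → L
O(14)−H(7): 7 → H
G(6)−Q(16): -10≡16 → Q
S(18)−B(1): 17 → R
U(20)−C(2): 18 → S
M(12)−W(22): -10≡16 → Q
K(10)−A(0): 10 → K
U(20)−H(7): 13 → N
F(5)−Q(16): -11≡15 → P

GWJLHQRSQKNP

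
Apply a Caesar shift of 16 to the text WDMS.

W(22): 22+16=38≡12 → M
D(3): 3+16=19 → T
M(12): 12+16=28≡2 → C
S(18): 18+16=34≡8 → I

MTCI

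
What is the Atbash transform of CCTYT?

XXGBG

C(2) → X(23)
C(2) → X(23)
T(19) → G(6)
Y(24) → B(1)
T(19) → G(6)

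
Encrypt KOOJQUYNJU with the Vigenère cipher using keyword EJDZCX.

OXRISRCWMT

Repeat the key across the message: EJDZCXEJDZ
K(10)+E(4): 14 → O
O(14)+J(9): 23 → X
O(14)+D(3): 17 → R
J(9)+Z(25): 34≡8 → I
Q(16)+C(2): 18 → S
U(20)+X(23): 43≡17 → R
Y(24)+E(4): 28≡2 → C
N(13)+J(9): 22 → W
J(9)+D(3): 12 → M
U(20)+Z(25): 45≡19 → T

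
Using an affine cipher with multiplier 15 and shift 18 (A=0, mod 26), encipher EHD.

ATL

E(4): 15·4+18=78≡0 → A
H(7): 15·7+18=123≡19 → T
D(3): 15·3+18=63≡11 → L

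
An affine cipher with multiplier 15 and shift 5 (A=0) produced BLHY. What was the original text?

YQOD

The inverse of 15 mod 26 is 7, since 15·7=105≡1. Apply D(y)=7·(y−5) mod 26:
B(1): 7·(1−5)=-28≡24 → Y
L(11): 7·(11−5)=42≡16 → Q
H(7): 7·(7−5)=14 → O
Y(24): 7·(24−5)=133≡3 → D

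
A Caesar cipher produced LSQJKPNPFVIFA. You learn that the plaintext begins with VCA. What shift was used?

From the crib: L(11)−V(21)=-10≡16, so the shift is 16.

16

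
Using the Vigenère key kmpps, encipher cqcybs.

mcrntc

Repeat the key across the message: kmppsk
c(2)+k(10): 12 → m
q(16)+m(12): 28≡2 → c
c(2)+p(15): 17 → r
y(24)+p(15): 39≡13 → n
b(1)+s(18): 19 → t
s(18)+k(10): 28≡2 → c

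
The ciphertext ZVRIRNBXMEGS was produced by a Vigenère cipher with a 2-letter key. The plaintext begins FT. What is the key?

Subtract each crib letter from the matching ciphertext letter (mod 26):
Z(25)−F(5)=20 → U
V(21)−T(19)=2 → C

UC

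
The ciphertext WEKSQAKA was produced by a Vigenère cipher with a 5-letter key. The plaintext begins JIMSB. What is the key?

Subtract each crib letter from the matching ciphertext letter (mod 26):
W(22)−J(9)=13 → N
E(4)−I(8)=-4≡22 → W
K(10)−M(12)=-2≡24 → Y
S(18)−S(18)=0 → A
Q(16)−B(1)=15 → P

NWYAP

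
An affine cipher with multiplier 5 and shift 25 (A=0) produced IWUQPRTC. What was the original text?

HPZTYOEL

The inverse of 5 mod 26 is 21, since 5·21=105≡1. Apply D(y)=21·(y−25) mod 26:
I(8): 21·(8−25)=-357≡7 → H
W(22): 21·(22−25)=-63≡15 → P
U(20): 21·(20−25)=-105≡25 → Z
Q(16): 21·(16−25)=-189≡19 → T
P(15): 21·(15−25)=-210≡24 → Y
R(17): 21·(17−25)=-168≡14 → O
T(19): 21·(19−25)=-126≡4 → E
C(2): 21·(2−25)=-483≡11 → L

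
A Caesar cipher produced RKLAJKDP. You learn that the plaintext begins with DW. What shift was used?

14

From the crib: R(17)−D(3)=14, so the shift is 14.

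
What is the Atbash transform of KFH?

K(10) → P(15)
F(5) → U(20)
H(7) → S(18)

PUS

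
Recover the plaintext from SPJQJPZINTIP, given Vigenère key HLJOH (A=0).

Repeat the key across the ciphertext: HLJOHHLJOHHL
S(18)−H(7): 11 → L
P(15)−L(11): 4 → E
J(9)−J(9): 0 → A
Q(16)−O(14): 2 → C
J(9)−H(7): 2 → C
P(15)−H(7): 8 → I
Z(25)−L(11): 14 → O
I(8)−J(9): -1≡25 → Z
N(13)−O(14): -1≡25 → Z
T(19)−H(7): 12 → M
I(8)−H(7): 1 → B
P(15)−L(11): 4 → E

LEACCIOZZMBE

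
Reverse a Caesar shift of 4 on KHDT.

GDZP

K(10): 10−4=6 → G
H(7): 7−4=3 → D
D(3): 3−4=-1≡25 → Z
T(19): 19−4=15 → P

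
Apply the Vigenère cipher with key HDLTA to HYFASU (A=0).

OBQTSB

Repeat the key across the message: HDLTAH
H(7)+H(7): 14 → O
Y(24)+D(3): 27≡1 → B
F(5)+L(11): 16 → Q
A(0)+T(19): 19 → T
S(18)+A(0): 18 → S
U(20)+H(7): 27≡1 → B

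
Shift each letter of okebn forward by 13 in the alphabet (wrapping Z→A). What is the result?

bxroa

o(14): 14+13=27≡1 → b
k(10): 10+13=23 → x
e(4): 4+13=17 → r
b(1): 1+13=14 → o
n(13): 13+13=26≡0 → a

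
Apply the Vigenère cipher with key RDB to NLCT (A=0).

Repeat the key across the message: RDBR
N(13)+R(17): 30≡4 → E
L(11)+D(3): 14 → O
C(2)+B(1): 3 → D
T(19)+R(17): 36≡10 → K

EODK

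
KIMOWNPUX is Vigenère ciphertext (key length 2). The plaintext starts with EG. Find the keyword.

GC

Subtract each crib letter from the matching ciphertext letter (mod 26):
K(10)−E(4)=6 → G
I(8)−G(6)=2 → C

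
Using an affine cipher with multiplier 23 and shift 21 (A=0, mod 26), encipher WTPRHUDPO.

W(22): 23·22+21=527≡7 → H
T(19): 23·19+21=458≡16 → Q
P(15): 23·15+21=366≡2 → C
R(17): 23·17+21=412≡22 → W
H(7): 23·7+21=182≡0 → A
U(20): 23·20+21=481≡13 → N
D(3): 23·3+21=90≡12 → M
P(15): 23·15+21=366≡2 → C
O(14): 23·14+21=343≡5 → F

HQCWANMCF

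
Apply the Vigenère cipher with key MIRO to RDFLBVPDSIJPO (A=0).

DLWZNDGREQADA

Repeat the key across the message: MIROMIROMIROM
R(17)+M(12): 29≡3 → D
D(3)+I(8): 11 → L
F(5)+R(17): 22 → W
L(11)+O(14): 25 → Z
B(1)+M(12): 13 → N
V(21)+I(8): 29≡3 → D
P(15)+R(17): 32≡6 → G
D(3)+O(14): 17 → R
S(18)+M(12): 30≡4 → E
I(8)+I(8): 16 → Q
J(9)+R(17): 26≡0 → A
P(15)+O(14): 29≡3 → D
O(14)+M(12): 26≡0 → A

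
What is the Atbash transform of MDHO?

NWSL

M(12) → N(13)
D(3) → W(22)
H(7) → S(18)
O(14) → L(11)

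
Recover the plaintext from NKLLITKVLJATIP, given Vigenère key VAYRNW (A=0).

Repeat the key across the ciphertext: VAYRNWVAYRNWVA
N(13)−V(21): -8≡18 → S
K(10)−A(0): 10 → K
L(11)−Y(24): -13≡13 → N
L(11)−R(17): -6≡20 → U
I(8)−N(13): -5≡21 → V
T(19)−W(22): -3≡23 → X
K(10)−V(21): -11≡15 → P
V(21)−A(0): 21 → V
L(11)−Y(24): -13≡13 → N
J(9)−R(17): -8≡18 → S
A(0)−N(13): -13≡13 → N
T(19)−W(22): -3≡23 → X
I(8)−V(21): -13≡13 → N
P(15)−A(0): 15 → P

SKNUVXPVNSNXNP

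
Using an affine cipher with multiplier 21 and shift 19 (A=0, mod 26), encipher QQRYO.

RRMDB

Q(16): 21·16+19=355≡17 → R
Q(16): 21·16+19=355≡17 → R
R(17): 21·17+19=376≡12 → M
Y(24): 21·24+19=523≡3 → D
O(14): 21·14+19=313≡1 → B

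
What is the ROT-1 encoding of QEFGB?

RFGHC

Q(16): 16+1=17 → R
E(4): 4+1=5 → F
F(5): 5+1=6 → G
G(6): 6+1=7 → H
B(1): 1+1=2 → C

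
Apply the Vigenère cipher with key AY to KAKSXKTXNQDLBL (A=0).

KYKQXITVNODJBJ

Repeat the key across the message: AYAYAYAYAYAYAY
K(10)+A(0): 10 → K
A(0)+Y(24): 24 → Y
K(10)+A(0): 10 → K
S(18)+Y(24): 42≡16 → Q
X(23)+A(0): 23 → X
K(10)+Y(24): 34≡8 → I
T(19)+A(0): 19 → T
X(23)+Y(24): 47≡21 → V
N(13)+A(0): 13 → N
Q(16)+Y(24): 40≡14 → O
D(3)+A(0): 3 → D
L(11)+Y(24): 35≡9 → J
B(1)+A(0): 1 → B
L(11)+Y(24): 35≡9 → J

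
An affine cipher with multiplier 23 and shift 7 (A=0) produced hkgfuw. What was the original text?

The inverse of 23 mod 26 is 17, since 23·17=391≡1. Apply D(y)=17·(y−7) mod 26:
h(7): 17·(7−7)=0 → a
k(10): 17·(10−7)=51≡25 → z
g(6): 17·(6−7)=-17≡9 → j
f(5): 17·(5−7)=-34≡18 → s
u(20): 17·(20−7)=221≡13 → n
w(22): 17·(22−7)=255≡21 → v

azjsnv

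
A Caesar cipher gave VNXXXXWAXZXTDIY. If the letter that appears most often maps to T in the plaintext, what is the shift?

4

The most frequent ciphertext letter is X (appears 6 times).
X is position 23; T is position 19.
Shift = 4.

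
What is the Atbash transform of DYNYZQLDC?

WBMBAJOWX

D(3) → W(22)
Y(24) → B(1)
N(13) → M(12)
Y(24) → B(1)
Z(25) → A(0)
Q(16) → J(9)
L(11) → O(14)
D(3) → W(22)
C(2) → X(23)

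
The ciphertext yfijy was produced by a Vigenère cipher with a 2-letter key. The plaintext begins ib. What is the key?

qe

Subtract each crib letter from the matching ciphertext letter (mod 26):
y(24)−i(8)=16 → q
f(5)−b(1)=4 → e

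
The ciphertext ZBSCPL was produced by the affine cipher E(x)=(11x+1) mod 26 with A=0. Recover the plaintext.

OALTGI

The inverse of 11 mod 26 is 19, since 11·19=209≡1. Apply D(y)=19·(y−1) mod 26:
Z(25): 19·(25−1)=456≡14 → O
B(1): 19·(1−1)=0 → A
S(18): 19·(18−1)=323≡11 → L
C(2): 19·(2−1)=19 → T
P(15): 19·(15−1)=266≡6 → G
L(11): 19·(11−1)=190≡8 → I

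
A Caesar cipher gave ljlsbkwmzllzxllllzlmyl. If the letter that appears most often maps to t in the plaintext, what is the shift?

18

The most frequent ciphertext letter is l (appears 10 times).
l is position 11; t is position 19.
Shift = -8≡18.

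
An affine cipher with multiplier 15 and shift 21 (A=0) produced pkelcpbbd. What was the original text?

The inverse of 15 mod 26 is 7, since 15·7=105≡1. Apply D(y)=7·(y−21) mod 26:
p(15): 7·(15−21)=-42≡10 → k
k(10): 7·(10−21)=-77≡1 → b
e(4): 7·(4−21)=-119≡11 → l
l(11): 7·(11−21)=-70≡8 → i
c(2): 7·(2−21)=-133≡23 → x
p(15): 7·(15−21)=-42≡10 → k
b(1): 7·(1−21)=-140≡16 → q
b(1): 7·(1−21)=-140≡16 → q
d(3): 7·(3−21)=-126≡4 → e

kblixkqqe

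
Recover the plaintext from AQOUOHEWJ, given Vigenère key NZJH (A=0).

NRFNBIVPW

Repeat the key across the ciphertext: NZJHNZJHN
A(0)−N(13): -13≡13 → N
Q(16)−Z(25): -9≡17 → R
O(14)−J(9): 5 → F
U(20)−H(7): 13 → N
O(14)−N(13): 1 → B
H(7)−Z(25): -18≡8 → I
E(4)−J(9): -5≡21 → V
W(22)−H(7): 15 → P
J(9)−N(13): -4≡22 → W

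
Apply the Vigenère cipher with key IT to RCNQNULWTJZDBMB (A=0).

Repeat the key across the message: ITITITITITITITI
R(17)+I(8): 25 → Z
C(2)+T(19): 21 → V
N(13)+I(8): 21 → V
Q(16)+T(19): 35≡9 → J
N(13)+I(8): 21 → V
U(20)+T(19): 39≡13 → N
L(11)+I(8): 19 → T
W(22)+T(19): 41≡15 → P
T(19)+I(8): 27≡1 → B
J(9)+T(19): 28≡2 → C
Z(25)+I(8): 33≡7 → H
D(3)+T(19): 22 → W
B(1)+I(8): 9 → J
M(12)+T(19): 31≡5 → F
B(1)+I(8): 9 → J

ZVVJVNTPBCHWJFJ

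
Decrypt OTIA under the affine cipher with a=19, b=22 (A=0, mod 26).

The inverse of 19 mod 26 is 11, since 19·11=209≡1. Apply D(y)=11·(y−22) mod 26:
O(14): 11·(14−22)=-88≡16 → Q
T(19): 11·(19−22)=-33≡19 → T
I(8): 11·(8−22)=-154≡2 → C
A(0): 11·(0−22)=-242≡18 → S

QTCS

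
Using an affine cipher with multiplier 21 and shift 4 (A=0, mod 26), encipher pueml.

hikwb

p(15): 21·15+4=319≡7 → h
u(20): 21·20+4=424≡8 → i
e(4): 21·4+4=88≡10 → k
m(12): 21·12+4=256≡22 → w
l(11): 21·11+4=235≡1 → b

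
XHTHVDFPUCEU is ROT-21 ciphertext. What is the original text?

X(23): 23−21=2 → C
H(7): 7−21=-14≡12 → M
T(19): 19−21=-2≡24 → Y
H(7): 7−21=-14≡12 → M
V(21): 21−21=0 → A
D(3): 3−21=-18≡8 → I
F(5): 5−21=-16≡10 → K
P(15): 15−21=-6≡20 → U
U(20): 20−21=-1≡25 → Z
C(2): 2−21=-19≡7 → H
E(4): 4−21=-17≡9 → J
U(20): 20−21=-1≡25 → Z

CMYMAIKUZHJZ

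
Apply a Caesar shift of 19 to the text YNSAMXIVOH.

Y(24): 24+19=43≡17 → R
N(13): 13+19=32≡6 → G
S(18): 18+19=37≡11 → L
A(0): 0+19=19 → T
M(12): 12+19=31≡5 → F
X(23): 23+19=42≡16 → Q
I(8): 8+19=27≡1 → B
V(21): 21+19=40≡14 → O
O(14): 14+19=33≡7 → H
H(7): 7+19=26≡0 → A

RGLTFQBOHA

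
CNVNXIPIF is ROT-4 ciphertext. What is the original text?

C(2): 2−4=-2≡24 → Y
N(13): 13−4=9 → J
V(21): 21−4=17 → R
N(13): 13−4=9 → J
X(23): 23−4=19 → T
I(8): 8−4=4 → E
P(15): 15−4=11 → L
I(8): 8−4=4 → E
F(5): 5−4=1 → B

YJRJTELEB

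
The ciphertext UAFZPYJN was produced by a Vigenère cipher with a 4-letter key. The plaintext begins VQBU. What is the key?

Subtract each crib letter from the matching ciphertext letter (mod 26):
U(20)−V(21)=-1≡25 → Z
A(0)−Q(16)=-16≡10 → K
F(5)−B(1)=4 → E
Z(25)−U(20)=5 → F

ZKEF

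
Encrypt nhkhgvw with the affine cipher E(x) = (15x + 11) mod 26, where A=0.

n(13): 15·13+11=206≡24 → y
h(7): 15·7+11=116≡12 → m
k(10): 15·10+11=161≡5 → f
h(7): 15·7+11=116≡12 → m
g(6): 15·6+11=101≡23 → x
v(21): 15·21+11=326≡14 → o
w(22): 15·22+11=341≡3 → d

ymfmxod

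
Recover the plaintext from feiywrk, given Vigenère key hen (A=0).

Repeat the key across the ciphertext: henhenh
f(5)−h(7): -2≡24 → y
e(4)−e(4): 0 → a
i(8)−n(13): -5≡21 → v
y(24)−h(7): 17 → r
w(22)−e(4): 18 → s
r(17)−n(13): 4 → e
k(10)−h(7): 3 → d

yavrsed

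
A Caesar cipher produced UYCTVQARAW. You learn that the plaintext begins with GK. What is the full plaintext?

GKOFHCMDMI

From the crib: U(20)−G(6)=14, so the shift is 14.
Subtract 14 from each ciphertext letter:
U(20): 20−14=6 → G
Y(24): 24−14=10 → K
C(2): 2−14=-12≡14 → O
T(19): 19−14=5 → F
V(21): 21−14=7 → H
Q(16): 16−14=2 → C
A(0): 0−14=-14≡12 → M
R(17): 17−14=3 → D
A(0): 0−14=-14≡12 → M
W(22): 22−14=8 → I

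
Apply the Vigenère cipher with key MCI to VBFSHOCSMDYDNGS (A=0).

Repeat the key across the message: MCIMCIMCIMCIMCI
V(21)+M(12): 33≡7 → H
B(1)+C(2): 3 → D
F(5)+I(8): 13 → N
S(18)+M(12): 30≡4 → E
H(7)+C(2): 9 → J
O(14)+I(8): 22 → W
C(2)+M(12): 14 → O
S(18)+C(2): 20 → U
M(12)+I(8): 20 → U
D(3)+M(12): 15 → P
Y(24)+C(2): 26≡0 → A
D(3)+I(8): 11 → L
N(13)+M(12): 25 → Z
G(6)+C(2): 8 → I
S(18)+I(8): 26≡0 → A

HDNEJWOUUPALZIA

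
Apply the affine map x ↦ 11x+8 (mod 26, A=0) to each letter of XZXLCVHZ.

BXBZEFHX

X(23): 11·23+8=261≡1 → B
Z(25): 11·25+8=283≡23 → X
X(23): 11·23+8=261≡1 → B
L(11): 11·11+8=129≡25 → Z
C(2): 11·2+8=30≡4 → E
V(21): 11·21+8=239≡5 → F
H(7): 11·7+8=85≡7 → H
Z(25): 11·25+8=283≡23 → X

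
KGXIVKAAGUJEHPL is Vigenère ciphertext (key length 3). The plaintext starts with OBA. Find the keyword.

Subtract each crib letter from the matching ciphertext letter (mod 26):
K(10)−O(14)=-4≡22 → W
G(6)−B(1)=5 → F
X(23)−A(0)=23 → X

WFX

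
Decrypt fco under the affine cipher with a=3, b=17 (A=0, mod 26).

wvz

The inverse of 3 mod 26 is 9, since 3·9=27≡1. Apply D(y)=9·(y−17) mod 26:
f(5): 9·(5−17)=-108≡22 → w
c(2): 9·(2−17)=-135≡21 → v
o(14): 9·(14−17)=-27≡25 → z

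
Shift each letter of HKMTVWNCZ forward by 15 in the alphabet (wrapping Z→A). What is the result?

WZBIKLCRO

H(7): 7+15=22 → W
K(10): 10+15=25 → Z
M(12): 12+15=27≡1 → B
T(19): 19+15=34≡8 → I
V(21): 21+15=36≡10 → K
W(22): 22+15=37≡11 → L
N(13): 13+15=28≡2 → C
C(2): 2+15=17 → R
Z(25): 25+15=40≡14 → O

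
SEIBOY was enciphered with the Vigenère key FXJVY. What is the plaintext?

NHZGQT

Repeat the key across the ciphertext: FXJVYF
S(18)−F(5): 13 → N
E(4)−X(23): -19≡7 → H
I(8)−J(9): -1≡25 → Z
B(1)−V(21): -20≡6 → G
O(14)−Y(24): -10≡16 → Q
Y(24)−F(5): 19 → T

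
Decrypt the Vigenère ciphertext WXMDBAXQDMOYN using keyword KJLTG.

Repeat the key across the ciphertext: KJLTGKJLTGKJL
W(22)−K(10): 12 → M
X(23)−J(9): 14 → O
M(12)−L(11): 1 → B
D(3)−T(19): -16≡10 → K
B(1)−G(6): -5≡21 → V
A(0)−K(10): -10≡16 → Q
X(23)−J(9): 14 → O
Q(16)−L(11): 5 → F
D(3)−T(19): -16≡10 → K
M(12)−G(6): 6 → G
O(14)−K(10): 4 → E
Y(24)−J(9): 15 → P
N(13)−L(11): 2 → C

MOBKVQOFKGEPC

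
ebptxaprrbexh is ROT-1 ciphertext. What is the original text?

e(4): 4−1=3 → d
b(1): 1−1=0 → a
p(15): 15−1=14 → o
t(19): 19−1=18 → s
x(23): 23−1=22 → w
a(0): 0−1=-1≡25 → z
p(15): 15−1=14 → o
r(17): 17−1=16 → q
r(17): 17−1=16 → q
b(1): 1−1=0 → a
e(4): 4−1=3 → d
x(23): 23−1=22 → w
h(7): 7−1=6 → g

daoswzoqqadwg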